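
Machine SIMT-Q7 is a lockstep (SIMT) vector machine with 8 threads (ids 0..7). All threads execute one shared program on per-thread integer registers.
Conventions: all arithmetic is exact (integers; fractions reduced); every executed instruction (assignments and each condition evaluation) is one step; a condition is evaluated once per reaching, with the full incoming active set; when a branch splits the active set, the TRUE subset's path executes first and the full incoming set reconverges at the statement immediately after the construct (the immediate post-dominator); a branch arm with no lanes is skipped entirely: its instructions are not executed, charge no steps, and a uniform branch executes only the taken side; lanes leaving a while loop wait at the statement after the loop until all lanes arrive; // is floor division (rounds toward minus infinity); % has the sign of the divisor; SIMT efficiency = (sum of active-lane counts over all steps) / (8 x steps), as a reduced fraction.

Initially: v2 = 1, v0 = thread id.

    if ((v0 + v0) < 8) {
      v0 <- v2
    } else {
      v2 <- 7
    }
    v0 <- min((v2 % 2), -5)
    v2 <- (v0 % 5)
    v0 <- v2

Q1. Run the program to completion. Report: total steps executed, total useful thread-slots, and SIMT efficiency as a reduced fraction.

Answer: 6 steps, 40 useful, 5/6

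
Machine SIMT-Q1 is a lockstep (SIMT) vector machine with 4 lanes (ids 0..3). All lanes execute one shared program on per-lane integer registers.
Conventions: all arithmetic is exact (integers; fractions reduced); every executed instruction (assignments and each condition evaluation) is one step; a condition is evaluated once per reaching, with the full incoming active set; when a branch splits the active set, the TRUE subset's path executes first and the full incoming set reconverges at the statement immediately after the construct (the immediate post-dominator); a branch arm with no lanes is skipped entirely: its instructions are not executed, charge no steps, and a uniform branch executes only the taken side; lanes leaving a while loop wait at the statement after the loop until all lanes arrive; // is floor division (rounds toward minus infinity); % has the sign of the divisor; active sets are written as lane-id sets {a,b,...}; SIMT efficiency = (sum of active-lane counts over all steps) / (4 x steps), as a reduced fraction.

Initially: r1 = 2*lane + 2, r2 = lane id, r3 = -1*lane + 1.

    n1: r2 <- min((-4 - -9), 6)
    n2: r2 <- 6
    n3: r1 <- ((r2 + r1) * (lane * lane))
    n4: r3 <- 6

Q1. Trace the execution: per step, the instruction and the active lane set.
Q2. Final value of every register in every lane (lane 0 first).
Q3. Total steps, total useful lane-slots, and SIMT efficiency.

step 0: r2 <- min((-4 - -9), 6)      {0,1,2,3}
step 1: r2 <- 6                      {0,1,2,3}
step 2: r1 <- ((r2 + r1) * (lane * lane)) {0,1,2,3}
step 3: r3 <- 6                      {0,1,2,3}

Answer: 4 steps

r1: 0,10,48,126
r2: 6,6,6,6
r3: 6,6,6,6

steps = 4; useful = 16; efficiency = 16/16 = 1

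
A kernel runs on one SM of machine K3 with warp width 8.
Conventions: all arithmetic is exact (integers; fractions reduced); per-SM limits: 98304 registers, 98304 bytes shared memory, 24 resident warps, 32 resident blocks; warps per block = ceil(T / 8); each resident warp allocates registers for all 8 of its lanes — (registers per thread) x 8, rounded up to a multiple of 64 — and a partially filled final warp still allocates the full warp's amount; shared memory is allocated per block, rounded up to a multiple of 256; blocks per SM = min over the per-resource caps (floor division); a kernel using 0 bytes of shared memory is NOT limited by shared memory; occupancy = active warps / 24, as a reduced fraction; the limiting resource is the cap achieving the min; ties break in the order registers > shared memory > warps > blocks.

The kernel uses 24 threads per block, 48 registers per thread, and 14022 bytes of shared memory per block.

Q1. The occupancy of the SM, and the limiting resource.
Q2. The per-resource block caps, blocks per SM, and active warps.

Answer: occupancy 3/4, limited by shared memory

registers: 85 blocks
shared memory: 6 blocks
warps: 8 blocks
blocks: 32 blocks

Answer: 6 blocks, 18 active warps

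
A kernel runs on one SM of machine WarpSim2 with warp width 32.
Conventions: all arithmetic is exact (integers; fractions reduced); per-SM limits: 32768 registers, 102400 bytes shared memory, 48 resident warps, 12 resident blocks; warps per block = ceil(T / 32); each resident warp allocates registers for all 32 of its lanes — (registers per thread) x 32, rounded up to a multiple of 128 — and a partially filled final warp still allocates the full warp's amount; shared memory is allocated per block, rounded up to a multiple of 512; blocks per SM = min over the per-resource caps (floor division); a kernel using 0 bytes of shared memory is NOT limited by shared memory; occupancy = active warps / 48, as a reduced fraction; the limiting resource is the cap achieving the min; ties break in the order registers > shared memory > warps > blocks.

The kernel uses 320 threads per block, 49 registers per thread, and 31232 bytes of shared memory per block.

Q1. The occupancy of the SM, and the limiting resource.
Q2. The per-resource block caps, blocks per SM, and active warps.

Answer: occupancy 5/24, limited by registers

registers: 1 block
shared memory: 3 blocks
warps: 4 blocks
blocks: 12 blocks

Answer: 1 block, 10 active warps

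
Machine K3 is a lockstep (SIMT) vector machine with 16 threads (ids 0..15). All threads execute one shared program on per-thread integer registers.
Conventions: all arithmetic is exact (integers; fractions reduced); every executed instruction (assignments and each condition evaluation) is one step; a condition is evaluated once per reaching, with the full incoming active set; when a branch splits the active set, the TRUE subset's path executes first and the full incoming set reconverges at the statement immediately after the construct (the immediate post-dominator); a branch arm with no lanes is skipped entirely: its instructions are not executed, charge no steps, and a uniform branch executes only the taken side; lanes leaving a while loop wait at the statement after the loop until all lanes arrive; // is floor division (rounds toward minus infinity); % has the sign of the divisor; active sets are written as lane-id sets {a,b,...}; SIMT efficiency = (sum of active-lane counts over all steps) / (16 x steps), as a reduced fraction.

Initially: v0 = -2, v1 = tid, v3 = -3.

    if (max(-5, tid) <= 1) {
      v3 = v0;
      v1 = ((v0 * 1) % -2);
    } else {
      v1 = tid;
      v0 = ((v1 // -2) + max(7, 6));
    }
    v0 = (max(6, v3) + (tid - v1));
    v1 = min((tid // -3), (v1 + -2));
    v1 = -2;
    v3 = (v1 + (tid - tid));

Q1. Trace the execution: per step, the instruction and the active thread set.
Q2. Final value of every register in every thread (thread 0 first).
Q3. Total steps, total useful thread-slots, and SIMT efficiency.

step 0: eval (max(-5, tid) <= 1)     {0,1,2,3,4,5,6,7,8,9,10,11,12,13,14,15}
step 1: v3 <- v0                     {0,1}
step 2: v1 <- ((v0 * 1) % -2)        {0,1}
step 3: v1 <- tid                    {2,3,4,5,6,7,8,9,10,11,12,13,14,15}
step 4: v0 <- ((v1 // -2) + max(7, 6)) {2,3,4,5,6,7,8,9,10,11,12,13,14,15}
step 5: v0 <- (max(6, v3) + (tid - v1)) {0,1,2,3,4,5,6,7,8,9,10,11,12,13,14,15}
step 6: v1 <- min((tid // -3), (v1 + -2)) {0,1,2,3,4,5,6,7,8,9,10,11,12,13,14,15}
step 7: v1 <- -2                     {0,1,2,3,4,5,6,7,8,9,10,11,12,13,14,15}
step 8: v3 <- (v1 + (tid - tid))     {0,1,2,3,4,5,6,7,8,9,10,11,12,13,14,15}

Answer: 9 steps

v0: 6,7,6,6,6,6,6,6,6,6,6,6,6,6,6,6
v1: -2,-2,-2,-2,-2,-2,-2,-2,-2,-2,-2,-2,-2,-2,-2,-2
v3: -2,-2,-2,-2,-2,-2,-2,-2,-2,-2,-2,-2,-2,-2,-2,-2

steps = 9; useful = 112; efficiency = 112/144 = 7/9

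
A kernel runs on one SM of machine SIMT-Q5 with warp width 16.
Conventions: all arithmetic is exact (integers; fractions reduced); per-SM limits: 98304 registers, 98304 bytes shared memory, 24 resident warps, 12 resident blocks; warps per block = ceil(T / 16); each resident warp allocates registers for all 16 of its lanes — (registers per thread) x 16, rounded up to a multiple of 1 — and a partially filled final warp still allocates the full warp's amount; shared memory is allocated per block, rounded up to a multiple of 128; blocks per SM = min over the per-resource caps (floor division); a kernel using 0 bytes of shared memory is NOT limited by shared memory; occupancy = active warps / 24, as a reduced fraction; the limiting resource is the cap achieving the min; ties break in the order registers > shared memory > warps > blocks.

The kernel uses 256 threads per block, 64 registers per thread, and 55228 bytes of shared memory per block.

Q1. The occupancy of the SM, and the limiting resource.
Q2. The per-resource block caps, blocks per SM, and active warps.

Answer: occupancy 2/3, limited by shared memory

registers: 6 blocks
shared memory: 1 block
warps: 1 block
blocks: 12 blocks

Answer: 1 block, 16 active warps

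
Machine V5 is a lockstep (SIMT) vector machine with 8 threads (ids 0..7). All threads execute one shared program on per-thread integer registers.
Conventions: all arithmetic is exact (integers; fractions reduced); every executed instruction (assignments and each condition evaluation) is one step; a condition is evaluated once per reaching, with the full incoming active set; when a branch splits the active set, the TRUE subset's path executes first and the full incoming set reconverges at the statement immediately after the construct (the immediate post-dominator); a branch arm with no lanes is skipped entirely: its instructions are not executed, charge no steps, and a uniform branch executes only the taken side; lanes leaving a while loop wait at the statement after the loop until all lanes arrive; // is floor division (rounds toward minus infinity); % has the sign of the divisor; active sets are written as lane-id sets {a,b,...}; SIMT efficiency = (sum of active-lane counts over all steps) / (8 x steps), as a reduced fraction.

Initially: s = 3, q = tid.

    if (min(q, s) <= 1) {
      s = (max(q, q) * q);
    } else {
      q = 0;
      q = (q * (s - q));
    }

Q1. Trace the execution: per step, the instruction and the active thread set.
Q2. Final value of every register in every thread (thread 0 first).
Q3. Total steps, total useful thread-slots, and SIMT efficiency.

step 0: eval (min(q, s) <= 1)        {0,1,2,3,4,5,6,7}
step 1: s <- (max(q, q) * q)         {0,1}
step 2: q <- 0                       {2,3,4,5,6,7}
step 3: q <- (q * (s - q))           {2,3,4,5,6,7}

Answer: 4 steps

s: 0,1,3,3,3,3,3,3
q: 0,1,0,0,0,0,0,0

steps = 4; useful = 22; efficiency = 22/32 = 11/16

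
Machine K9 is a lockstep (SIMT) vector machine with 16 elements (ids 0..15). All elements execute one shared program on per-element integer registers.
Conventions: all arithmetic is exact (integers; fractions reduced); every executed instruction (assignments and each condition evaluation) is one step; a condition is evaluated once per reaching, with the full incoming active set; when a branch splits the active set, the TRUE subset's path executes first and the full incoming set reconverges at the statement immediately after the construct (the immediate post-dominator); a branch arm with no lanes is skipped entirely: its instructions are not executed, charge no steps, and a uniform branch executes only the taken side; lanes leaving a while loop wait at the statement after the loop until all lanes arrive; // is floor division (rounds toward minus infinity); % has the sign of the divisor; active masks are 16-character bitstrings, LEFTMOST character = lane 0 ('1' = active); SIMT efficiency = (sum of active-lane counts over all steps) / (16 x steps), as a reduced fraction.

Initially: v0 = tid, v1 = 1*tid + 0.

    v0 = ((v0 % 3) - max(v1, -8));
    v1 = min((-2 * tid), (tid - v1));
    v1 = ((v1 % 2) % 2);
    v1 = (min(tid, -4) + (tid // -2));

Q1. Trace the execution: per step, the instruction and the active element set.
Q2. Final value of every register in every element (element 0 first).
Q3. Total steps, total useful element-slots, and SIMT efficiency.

step 0: v0 <- ((v0 % 3) - max(v1, -8)) 1111111111111111
step 1: v1 <- min((-2 * tid), (tid - v1)) 1111111111111111
step 2: v1 <- ((v1 % 2) % 2)         1111111111111111
step 3: v1 <- (min(tid, -4) + (tid // -2)) 1111111111111111

Answer: 4 steps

v0: 0,0,0,-3,-3,-3,-6,-6,-6,-9,-9,-9,-12,-12,-12,-15
v1: -4,-5,-5,-6,-6,-7,-7,-8,-8,-9,-9,-10,-10,-11,-11,-12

steps = 4; useful = 64; efficiency = 64/64 = 1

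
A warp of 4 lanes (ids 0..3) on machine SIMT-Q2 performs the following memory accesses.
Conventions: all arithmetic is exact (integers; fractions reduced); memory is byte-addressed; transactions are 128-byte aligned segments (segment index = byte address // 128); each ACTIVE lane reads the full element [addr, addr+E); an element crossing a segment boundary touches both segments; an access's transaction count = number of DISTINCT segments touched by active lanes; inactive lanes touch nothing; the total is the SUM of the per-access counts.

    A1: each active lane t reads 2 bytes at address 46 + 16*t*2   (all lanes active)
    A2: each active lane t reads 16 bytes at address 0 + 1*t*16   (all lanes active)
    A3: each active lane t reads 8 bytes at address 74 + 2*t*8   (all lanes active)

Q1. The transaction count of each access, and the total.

A1: 2 transactions
A2: 1 transaction
A3: 2 transactions

Answer: 2,1,2; total 5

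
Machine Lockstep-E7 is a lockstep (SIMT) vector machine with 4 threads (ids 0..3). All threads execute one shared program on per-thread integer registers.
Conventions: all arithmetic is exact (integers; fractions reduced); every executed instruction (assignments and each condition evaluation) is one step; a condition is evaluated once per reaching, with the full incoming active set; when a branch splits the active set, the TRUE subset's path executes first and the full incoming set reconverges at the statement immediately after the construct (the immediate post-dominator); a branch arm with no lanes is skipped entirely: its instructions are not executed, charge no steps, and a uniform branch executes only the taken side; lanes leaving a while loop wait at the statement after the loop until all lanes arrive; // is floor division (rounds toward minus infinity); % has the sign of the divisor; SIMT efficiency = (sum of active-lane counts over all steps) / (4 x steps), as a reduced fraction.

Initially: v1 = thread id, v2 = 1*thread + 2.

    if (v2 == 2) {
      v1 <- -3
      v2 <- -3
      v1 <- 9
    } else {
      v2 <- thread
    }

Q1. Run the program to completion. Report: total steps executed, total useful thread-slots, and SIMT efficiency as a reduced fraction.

Answer: 5 steps, 10 useful, 1/2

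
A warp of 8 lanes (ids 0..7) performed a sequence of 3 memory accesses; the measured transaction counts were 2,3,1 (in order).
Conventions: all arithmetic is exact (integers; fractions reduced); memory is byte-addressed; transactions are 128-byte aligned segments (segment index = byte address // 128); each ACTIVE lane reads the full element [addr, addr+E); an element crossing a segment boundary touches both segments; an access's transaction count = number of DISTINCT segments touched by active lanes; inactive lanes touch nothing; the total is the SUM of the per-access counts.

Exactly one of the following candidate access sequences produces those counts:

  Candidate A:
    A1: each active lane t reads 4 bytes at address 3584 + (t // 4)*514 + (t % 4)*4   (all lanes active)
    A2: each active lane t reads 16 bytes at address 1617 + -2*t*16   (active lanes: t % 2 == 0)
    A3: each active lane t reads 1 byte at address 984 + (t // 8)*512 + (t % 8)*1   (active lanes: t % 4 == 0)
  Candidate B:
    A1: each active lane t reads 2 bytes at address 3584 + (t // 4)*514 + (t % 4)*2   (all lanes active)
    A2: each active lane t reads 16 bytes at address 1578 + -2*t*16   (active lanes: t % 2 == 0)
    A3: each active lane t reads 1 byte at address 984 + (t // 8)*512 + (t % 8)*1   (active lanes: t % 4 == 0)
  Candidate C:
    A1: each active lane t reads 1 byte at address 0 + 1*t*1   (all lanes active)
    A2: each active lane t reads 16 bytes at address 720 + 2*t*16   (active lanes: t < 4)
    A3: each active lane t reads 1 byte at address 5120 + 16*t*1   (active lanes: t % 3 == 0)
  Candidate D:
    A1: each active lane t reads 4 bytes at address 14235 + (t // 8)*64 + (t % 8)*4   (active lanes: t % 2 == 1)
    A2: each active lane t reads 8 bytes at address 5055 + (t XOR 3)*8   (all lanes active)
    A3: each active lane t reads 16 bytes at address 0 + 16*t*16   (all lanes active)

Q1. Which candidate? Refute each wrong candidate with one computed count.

A: A2 gives 2 transactions, not 3
C: A1 gives 1 transaction, not 2
D: A1 gives 1 transaction, not 2
B: all counts match (2,3,1)

Answer: B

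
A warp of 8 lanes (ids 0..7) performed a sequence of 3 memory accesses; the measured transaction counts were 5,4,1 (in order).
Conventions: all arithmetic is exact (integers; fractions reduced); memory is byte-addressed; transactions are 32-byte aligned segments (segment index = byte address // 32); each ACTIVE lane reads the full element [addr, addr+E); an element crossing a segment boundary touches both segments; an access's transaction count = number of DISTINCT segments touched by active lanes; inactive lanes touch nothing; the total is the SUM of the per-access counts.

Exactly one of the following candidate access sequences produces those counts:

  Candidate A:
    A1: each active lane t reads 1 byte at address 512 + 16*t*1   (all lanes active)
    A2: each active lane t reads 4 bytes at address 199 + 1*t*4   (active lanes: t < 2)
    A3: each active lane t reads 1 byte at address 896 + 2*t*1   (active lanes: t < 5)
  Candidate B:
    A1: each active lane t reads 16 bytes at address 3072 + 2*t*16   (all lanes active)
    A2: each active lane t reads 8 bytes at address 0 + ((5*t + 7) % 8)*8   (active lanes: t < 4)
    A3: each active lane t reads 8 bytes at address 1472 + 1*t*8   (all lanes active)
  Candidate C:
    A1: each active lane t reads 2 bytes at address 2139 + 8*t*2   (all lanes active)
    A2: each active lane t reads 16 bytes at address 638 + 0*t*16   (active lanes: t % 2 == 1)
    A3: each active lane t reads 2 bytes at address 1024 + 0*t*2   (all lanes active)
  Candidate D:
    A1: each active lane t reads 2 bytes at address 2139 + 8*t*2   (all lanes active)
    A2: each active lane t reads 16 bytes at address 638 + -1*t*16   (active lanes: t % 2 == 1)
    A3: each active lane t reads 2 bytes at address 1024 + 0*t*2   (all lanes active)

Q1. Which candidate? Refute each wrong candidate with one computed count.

A: A1 gives 4 transactions, not 5
B: A1 gives 8 transactions, not 5
C: A2 gives 2 transactions, not 4
D: all counts match (5,4,1)

Answer: D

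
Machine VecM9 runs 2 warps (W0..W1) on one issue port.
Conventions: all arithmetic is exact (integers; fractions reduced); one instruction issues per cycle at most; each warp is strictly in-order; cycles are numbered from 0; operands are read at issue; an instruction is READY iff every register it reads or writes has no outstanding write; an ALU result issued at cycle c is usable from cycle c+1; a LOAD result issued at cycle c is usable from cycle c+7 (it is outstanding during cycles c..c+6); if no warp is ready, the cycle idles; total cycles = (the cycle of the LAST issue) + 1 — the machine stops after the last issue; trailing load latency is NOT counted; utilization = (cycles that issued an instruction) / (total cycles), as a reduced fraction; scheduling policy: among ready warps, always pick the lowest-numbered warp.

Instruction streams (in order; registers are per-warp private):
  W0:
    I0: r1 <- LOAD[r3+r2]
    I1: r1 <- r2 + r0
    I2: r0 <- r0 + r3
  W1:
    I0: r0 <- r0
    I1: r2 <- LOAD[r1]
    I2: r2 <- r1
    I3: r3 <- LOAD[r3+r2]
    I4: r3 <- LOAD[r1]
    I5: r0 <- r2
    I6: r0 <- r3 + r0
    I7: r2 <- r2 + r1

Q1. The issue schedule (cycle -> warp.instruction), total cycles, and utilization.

cycle 0: W0.I0
cycle 1: W1.I0
cycle 2: W1.I1
cycle 3: idle
cycle 4: idle
cycle 5: idle
cycle 6: idle
cycle 7: W0.I1
cycle 8: W0.I2
cycle 9: W1.I2
cycle 10: W1.I3
cycle 11: idle
cycle 12: idle
cycle 13: idle
cycle 14: idle
cycle 15: idle
cycle 16: idle
cycle 17: W1.I4
cycle 18: W1.I5
cycle 19: idle
cycle 20: idle
cycle 21: idle
cycle 22: idle
cycle 23: idle
cycle 24: W1.I6
cycle 25: W1.I7

Answer: 26 cycles, utilization 11/26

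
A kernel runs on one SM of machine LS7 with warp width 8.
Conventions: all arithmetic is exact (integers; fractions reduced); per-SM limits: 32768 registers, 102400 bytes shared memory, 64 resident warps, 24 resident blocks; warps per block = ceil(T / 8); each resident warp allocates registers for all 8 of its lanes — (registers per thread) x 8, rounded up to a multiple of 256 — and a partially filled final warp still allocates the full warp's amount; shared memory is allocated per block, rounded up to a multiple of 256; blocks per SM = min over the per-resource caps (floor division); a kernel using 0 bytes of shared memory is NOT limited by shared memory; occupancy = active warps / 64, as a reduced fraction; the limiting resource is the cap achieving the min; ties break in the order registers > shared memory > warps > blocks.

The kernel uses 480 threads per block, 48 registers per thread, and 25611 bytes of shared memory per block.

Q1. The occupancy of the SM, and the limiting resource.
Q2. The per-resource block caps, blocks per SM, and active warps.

Answer: occupancy 15/16, limited by registers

registers: 1 block
shared memory: 3 blocks
warps: 1 block
blocks: 24 blocks

Answer: 1 block, 60 active warps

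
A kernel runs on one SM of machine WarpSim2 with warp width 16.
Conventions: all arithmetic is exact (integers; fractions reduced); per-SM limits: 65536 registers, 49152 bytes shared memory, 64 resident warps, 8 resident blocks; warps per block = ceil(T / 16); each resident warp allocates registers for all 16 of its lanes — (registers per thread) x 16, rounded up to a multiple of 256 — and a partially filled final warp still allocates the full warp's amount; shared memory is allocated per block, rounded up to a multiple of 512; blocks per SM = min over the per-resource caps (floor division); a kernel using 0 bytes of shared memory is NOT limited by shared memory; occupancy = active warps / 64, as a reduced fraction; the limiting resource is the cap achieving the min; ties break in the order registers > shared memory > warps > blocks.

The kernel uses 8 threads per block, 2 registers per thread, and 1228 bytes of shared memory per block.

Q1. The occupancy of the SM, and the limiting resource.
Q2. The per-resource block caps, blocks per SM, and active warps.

Answer: occupancy 1/8, limited by blocks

registers: 256 blocks
shared memory: 32 blocks
warps: 64 blocks
blocks: 8 blocks

Answer: 8 blocks, 8 active warps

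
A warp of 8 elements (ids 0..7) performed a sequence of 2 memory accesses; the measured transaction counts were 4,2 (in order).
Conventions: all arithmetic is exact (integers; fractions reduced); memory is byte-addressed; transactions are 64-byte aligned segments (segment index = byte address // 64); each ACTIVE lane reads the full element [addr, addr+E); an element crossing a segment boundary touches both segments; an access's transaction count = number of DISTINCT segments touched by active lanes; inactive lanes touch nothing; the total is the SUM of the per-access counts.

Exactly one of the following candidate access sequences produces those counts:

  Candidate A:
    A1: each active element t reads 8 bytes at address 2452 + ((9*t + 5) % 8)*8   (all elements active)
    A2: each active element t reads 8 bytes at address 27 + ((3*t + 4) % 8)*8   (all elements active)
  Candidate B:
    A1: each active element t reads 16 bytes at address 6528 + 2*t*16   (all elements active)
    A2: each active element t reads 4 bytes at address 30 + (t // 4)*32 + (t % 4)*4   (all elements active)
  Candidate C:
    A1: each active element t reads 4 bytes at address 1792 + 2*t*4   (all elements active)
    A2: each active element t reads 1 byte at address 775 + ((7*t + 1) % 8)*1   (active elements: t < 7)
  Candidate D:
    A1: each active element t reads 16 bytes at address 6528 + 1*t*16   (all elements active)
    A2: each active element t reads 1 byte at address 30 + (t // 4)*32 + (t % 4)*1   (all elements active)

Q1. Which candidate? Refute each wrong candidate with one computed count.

A: A1 gives 2 transactions, not 4
C: A1 gives 1 transaction, not 4
D: A1 gives 2 transactions, not 4
B: all counts match (4,2)

Answer: B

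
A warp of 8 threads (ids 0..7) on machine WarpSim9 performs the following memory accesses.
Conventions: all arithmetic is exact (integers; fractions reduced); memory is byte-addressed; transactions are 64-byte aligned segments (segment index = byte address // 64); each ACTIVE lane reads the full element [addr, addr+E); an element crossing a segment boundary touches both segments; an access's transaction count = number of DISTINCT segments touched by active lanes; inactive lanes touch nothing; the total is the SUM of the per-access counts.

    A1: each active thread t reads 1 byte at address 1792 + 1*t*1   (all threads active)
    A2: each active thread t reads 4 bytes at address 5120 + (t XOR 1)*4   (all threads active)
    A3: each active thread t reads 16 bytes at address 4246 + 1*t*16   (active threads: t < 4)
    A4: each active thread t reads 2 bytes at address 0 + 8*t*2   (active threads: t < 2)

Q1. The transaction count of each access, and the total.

A1: 1 transaction
A2: 1 transaction
A3: 2 transactions
A4: 1 transaction

Answer: 1,1,2,1; total 5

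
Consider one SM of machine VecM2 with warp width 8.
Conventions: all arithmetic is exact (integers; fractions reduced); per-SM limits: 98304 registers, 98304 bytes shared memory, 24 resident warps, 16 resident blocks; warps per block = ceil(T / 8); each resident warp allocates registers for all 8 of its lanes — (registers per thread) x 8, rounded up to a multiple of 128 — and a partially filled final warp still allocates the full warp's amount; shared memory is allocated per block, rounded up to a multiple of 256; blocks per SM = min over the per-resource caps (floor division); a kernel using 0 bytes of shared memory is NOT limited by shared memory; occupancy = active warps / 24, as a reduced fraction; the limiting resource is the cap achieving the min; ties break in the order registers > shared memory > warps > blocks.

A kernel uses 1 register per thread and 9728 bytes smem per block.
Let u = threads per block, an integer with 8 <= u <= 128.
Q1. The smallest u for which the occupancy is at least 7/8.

Answer: u = 17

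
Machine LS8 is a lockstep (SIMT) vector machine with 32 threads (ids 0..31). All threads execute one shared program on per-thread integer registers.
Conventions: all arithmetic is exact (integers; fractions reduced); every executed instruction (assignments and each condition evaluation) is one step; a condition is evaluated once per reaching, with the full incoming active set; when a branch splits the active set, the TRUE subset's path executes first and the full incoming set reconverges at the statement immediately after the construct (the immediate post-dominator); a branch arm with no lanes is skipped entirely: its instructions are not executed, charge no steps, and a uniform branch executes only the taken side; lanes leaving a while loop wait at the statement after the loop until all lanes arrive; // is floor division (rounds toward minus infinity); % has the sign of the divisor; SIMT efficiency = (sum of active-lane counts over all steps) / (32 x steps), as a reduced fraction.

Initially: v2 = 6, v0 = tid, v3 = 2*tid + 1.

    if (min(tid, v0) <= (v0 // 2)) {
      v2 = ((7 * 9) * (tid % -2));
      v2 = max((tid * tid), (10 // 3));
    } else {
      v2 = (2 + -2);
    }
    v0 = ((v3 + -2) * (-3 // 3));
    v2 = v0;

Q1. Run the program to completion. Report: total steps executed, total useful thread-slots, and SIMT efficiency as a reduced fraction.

Answer: 6 steps, 129 useful, 43/64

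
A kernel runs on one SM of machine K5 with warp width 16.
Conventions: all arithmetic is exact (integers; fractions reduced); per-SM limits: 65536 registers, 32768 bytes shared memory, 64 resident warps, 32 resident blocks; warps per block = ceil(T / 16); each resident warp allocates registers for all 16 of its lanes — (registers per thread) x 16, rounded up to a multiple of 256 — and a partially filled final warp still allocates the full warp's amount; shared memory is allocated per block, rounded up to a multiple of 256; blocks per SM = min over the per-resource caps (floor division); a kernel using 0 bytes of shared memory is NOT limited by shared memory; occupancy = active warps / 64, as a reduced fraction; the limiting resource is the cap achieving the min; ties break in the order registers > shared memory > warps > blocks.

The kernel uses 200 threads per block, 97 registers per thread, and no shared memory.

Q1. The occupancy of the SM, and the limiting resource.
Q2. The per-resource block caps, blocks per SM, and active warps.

Answer: occupancy 13/32, limited by registers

registers: 2 blocks
shared memory: no limit (kernel uses none)
warps: 4 blocks
blocks: 32 blocks

Answer: 2 blocks, 26 active warps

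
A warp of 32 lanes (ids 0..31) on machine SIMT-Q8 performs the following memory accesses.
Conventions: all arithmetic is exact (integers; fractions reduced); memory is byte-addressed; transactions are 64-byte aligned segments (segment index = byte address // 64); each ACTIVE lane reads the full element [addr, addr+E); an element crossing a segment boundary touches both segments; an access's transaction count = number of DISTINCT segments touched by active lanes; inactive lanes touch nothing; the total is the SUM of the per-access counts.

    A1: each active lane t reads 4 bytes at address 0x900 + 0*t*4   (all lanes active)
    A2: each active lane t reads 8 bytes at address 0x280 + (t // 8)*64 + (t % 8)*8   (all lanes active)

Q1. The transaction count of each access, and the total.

A1: 1 transaction
A2: 4 transactions

Answer: 1,4; total 5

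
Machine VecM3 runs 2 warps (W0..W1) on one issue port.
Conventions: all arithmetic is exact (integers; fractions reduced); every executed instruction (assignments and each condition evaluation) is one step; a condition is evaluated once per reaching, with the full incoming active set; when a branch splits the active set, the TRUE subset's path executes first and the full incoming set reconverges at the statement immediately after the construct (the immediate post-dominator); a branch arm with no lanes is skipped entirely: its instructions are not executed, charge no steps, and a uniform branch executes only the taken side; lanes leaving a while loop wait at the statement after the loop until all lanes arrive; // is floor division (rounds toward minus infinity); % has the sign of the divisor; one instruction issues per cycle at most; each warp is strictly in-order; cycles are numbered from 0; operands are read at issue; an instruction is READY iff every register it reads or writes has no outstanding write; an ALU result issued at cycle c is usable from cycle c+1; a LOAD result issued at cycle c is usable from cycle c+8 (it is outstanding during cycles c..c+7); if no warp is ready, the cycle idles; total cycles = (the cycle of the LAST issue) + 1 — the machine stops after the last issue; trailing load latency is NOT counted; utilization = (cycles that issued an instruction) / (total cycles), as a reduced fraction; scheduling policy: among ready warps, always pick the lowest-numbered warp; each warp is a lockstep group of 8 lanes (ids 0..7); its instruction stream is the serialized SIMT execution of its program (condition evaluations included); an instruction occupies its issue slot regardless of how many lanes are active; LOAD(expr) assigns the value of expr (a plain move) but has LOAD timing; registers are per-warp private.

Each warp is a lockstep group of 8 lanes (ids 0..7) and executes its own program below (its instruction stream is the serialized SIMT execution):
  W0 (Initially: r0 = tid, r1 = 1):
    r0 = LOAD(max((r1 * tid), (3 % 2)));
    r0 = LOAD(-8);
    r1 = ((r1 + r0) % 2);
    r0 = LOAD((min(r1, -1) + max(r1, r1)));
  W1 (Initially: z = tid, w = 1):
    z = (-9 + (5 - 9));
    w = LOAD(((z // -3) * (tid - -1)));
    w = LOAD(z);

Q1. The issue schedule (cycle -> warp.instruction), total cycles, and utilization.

cycle 0: W0.I0
cycle 1: W1.I0
cycle 2: W1.I1
cycle 3: idle
cycle 4: idle
cycle 5: idle
cycle 6: idle
cycle 7: idle
cycle 8: W0.I1
cycle 9: idle
cycle 10: W1.I2
cycle 11: idle
cycle 12: idle
cycle 13: idle
cycle 14: idle
cycle 15: idle
cycle 16: W0.I2
cycle 17: W0.I3

Answer: 18 cycles, utilization 7/18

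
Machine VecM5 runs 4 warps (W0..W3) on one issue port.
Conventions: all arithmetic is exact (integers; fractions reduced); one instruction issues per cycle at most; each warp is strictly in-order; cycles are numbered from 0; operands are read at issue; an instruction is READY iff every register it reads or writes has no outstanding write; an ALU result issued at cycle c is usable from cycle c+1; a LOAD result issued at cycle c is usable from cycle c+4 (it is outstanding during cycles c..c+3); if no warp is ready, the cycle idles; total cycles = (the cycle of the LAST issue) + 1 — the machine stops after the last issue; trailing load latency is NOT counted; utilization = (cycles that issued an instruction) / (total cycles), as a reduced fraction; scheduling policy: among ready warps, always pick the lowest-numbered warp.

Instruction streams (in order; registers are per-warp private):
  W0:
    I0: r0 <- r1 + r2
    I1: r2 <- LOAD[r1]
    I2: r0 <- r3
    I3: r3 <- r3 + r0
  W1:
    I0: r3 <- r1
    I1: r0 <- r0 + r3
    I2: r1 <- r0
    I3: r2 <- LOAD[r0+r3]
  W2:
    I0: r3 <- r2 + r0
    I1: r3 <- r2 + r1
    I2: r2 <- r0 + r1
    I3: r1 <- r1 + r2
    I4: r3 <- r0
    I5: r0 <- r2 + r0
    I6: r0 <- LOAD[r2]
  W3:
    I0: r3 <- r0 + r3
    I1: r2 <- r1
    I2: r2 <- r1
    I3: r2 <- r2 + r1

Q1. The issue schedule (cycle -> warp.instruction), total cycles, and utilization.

cycle 0: W0.I0
cycle 1: W0.I1
cycle 2: W0.I2
cycle 3: W0.I3
cycle 4: W1.I0
cycle 5: W1.I1
cycle 6: W1.I2
cycle 7: W1.I3
cycle 8: W2.I0
cycle 9: W2.I1
cycle 10: W2.I2
cycle 11: W2.I3
cycle 12: W2.I4
cycle 13: W2.I5
cycle 14: W2.I6
cycle 15: W3.I0
cycle 16: W3.I1
cycle 17: W3.I2
cycle 18: W3.I3

Answer: 19 cycles, utilization 1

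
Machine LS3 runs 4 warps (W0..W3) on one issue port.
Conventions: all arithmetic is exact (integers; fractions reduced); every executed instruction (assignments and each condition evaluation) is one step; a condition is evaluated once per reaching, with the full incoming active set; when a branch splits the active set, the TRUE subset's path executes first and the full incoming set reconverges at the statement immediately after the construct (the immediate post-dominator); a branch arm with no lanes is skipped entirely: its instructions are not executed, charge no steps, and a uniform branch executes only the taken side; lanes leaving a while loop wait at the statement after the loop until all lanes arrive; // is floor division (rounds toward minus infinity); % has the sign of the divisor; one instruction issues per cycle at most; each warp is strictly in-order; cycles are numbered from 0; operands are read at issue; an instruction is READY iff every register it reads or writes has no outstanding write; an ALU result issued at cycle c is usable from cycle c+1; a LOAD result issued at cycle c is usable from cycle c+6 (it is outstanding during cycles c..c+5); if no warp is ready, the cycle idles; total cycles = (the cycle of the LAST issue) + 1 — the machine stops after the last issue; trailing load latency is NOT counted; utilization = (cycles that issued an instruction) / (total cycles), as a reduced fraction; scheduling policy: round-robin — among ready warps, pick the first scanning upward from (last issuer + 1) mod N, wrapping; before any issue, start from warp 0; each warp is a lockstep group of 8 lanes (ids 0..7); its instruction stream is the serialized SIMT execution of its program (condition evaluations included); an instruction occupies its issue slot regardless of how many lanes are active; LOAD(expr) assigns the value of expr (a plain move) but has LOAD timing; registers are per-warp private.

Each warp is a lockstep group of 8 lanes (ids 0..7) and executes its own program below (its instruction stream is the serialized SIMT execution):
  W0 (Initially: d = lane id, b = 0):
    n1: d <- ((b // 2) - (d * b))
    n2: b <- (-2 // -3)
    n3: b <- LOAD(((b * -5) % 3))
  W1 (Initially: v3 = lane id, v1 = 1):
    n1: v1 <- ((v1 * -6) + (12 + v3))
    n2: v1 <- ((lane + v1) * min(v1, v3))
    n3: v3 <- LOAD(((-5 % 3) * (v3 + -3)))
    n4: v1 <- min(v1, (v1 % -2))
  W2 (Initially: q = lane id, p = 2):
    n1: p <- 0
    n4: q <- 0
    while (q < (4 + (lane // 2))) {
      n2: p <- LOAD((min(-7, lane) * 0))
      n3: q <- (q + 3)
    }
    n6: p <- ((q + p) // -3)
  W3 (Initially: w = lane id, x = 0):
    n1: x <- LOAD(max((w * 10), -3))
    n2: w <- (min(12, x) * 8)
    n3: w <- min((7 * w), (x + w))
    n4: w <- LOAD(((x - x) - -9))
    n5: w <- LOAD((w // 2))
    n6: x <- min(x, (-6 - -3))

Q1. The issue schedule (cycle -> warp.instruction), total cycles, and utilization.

cycle 0: W0.I0
cycle 1: W1.I0
cycle 2: W2.I0
cycle 3: W3.I0
cycle 4: W0.I1
cycle 5: W1.I1
cycle 6: W2.I1
cycle 7: W0.I2
cycle 8: W1.I2
cycle 9: W2.I2
cycle 10: W3.I1
cycle 11: W1.I3
cycle 12: W2.I3
cycle 13: W3.I2
cycle 14: W2.I4
cycle 15: W3.I3
cycle 16: W2.I5
cycle 17: idle
cycle 18: W2.I6
cycle 19: W2.I7
cycle 20: W2.I8
cycle 21: W3.I4
cycle 22: W3.I5
cycle 23: idle
cycle 24: W2.I9
cycle 25: W2.I10
cycle 26: W2.I11
cycle 27: idle
cycle 28: idle
cycle 29: idle
cycle 30: W2.I12

Answer: 31 cycles, utilization 26/31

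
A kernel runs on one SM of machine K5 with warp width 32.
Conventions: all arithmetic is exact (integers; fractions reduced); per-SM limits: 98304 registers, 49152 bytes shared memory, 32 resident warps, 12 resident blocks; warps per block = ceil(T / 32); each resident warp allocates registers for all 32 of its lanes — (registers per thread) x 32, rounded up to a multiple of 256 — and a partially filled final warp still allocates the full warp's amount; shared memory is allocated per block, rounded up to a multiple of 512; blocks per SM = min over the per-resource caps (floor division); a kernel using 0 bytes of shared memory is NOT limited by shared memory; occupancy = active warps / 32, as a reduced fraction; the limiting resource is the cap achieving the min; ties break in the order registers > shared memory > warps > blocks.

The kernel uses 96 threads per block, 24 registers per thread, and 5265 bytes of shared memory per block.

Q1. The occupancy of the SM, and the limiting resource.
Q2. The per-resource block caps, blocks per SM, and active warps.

Answer: occupancy 3/4, limited by shared memory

registers: 42 blocks
shared memory: 8 blocks
warps: 10 blocks
blocks: 12 blocks

Answer: 8 blocks, 24 active warps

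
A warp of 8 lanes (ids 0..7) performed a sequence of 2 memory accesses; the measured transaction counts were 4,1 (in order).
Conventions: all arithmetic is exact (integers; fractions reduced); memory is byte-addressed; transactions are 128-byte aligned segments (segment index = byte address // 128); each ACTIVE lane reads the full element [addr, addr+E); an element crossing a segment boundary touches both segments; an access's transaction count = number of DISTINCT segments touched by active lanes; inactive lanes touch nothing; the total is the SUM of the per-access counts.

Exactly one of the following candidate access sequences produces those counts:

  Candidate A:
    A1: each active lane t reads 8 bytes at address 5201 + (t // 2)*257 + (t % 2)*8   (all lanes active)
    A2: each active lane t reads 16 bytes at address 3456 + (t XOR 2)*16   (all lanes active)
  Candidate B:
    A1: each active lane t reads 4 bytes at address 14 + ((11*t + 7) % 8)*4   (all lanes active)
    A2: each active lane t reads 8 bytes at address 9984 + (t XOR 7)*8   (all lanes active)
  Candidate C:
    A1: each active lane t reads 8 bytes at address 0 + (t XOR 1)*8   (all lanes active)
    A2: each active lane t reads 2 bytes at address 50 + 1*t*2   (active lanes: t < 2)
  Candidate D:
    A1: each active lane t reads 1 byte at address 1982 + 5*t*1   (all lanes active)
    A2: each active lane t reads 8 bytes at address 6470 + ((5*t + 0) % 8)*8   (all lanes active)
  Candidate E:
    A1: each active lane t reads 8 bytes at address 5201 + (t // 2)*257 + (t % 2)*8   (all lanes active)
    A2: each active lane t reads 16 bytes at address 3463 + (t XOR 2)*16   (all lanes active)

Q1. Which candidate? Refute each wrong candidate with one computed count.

B: A1 gives 1 transaction, not 4
C: A1 gives 1 transaction, not 4
D: A1 gives 1 transaction, not 4
E: A2 gives 2 transactions, not 1
A: all counts match (4,1)

Answer: A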